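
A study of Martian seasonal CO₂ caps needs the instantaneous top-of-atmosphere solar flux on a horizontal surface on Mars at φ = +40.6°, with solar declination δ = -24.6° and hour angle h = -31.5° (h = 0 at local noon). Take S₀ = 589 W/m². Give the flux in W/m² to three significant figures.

cos θ_z = sin φ sin δ + cos φ cos δ cos h = -0.270905 + 0.588626 = 0.317721.
Flux = S₀ · cos θ_z = 589 × 0.317721 = 187.1 W/m².

187 W/m²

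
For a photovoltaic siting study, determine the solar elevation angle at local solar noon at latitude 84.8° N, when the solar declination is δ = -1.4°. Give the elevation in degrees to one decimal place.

3.8°

At local noon the hour angle is zero, so the zenith angle equals |φ − δ| = |+84.8° − (-1.400°)| = 86.200°.
Elevation = 90° − 86.200° = 3.8°.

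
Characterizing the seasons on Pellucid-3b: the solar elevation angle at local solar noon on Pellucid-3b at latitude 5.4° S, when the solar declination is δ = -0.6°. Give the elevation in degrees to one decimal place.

85.2°

At local noon the hour angle is zero, so the zenith angle equals |ϕ − δ| = |-5.4° − (-0.600°)| = 4.800°.
Elevation = 90° − 4.800° = 85.2°.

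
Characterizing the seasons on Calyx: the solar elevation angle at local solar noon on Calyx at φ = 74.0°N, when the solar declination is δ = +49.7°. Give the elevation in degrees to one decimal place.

65.7°

At local noon the hour angle is zero, so the zenith angle equals |φ − δ| = |+74.0° − (+49.700°)| = 24.300°.
Elevation = 90° − 24.300° = 65.7°.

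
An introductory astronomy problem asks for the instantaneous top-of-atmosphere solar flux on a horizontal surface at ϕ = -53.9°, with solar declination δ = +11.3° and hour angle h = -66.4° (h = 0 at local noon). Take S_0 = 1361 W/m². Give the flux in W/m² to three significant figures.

99.3 W/m²

cos θ_z = sin ϕ sin δ + cos ϕ cos δ cos h = -0.158323 + 0.231311 = 0.072988.
Flux = S_0 · cos θ_z = 1361 × 0.072988 = 99.34 W/m².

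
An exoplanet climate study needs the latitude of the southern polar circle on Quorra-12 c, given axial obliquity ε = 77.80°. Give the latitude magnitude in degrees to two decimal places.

12.20°

The polar circle is the lowest latitude that experiences at least one full rotation of continuous darkness at the northern-summer solstice; it lies at |φ| = 90° − ε = 90° − 77.80° = 12.20°.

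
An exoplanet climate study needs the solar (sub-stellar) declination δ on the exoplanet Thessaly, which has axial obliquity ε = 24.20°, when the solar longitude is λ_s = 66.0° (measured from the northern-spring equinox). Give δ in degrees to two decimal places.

δ = +21.99°

sin δ = sin ε · sin λ_s = sin 24.20° × sin 66.0° = 0.374483.
δ = arcsin(0.374483) = +21.99°.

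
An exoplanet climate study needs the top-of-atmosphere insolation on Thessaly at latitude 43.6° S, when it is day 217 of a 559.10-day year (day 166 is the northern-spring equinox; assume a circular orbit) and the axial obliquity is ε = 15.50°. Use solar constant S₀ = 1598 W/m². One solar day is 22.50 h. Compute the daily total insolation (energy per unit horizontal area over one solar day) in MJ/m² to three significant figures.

Solar longitude: λ_s = 360° × (217 − 166)/559.10 = 32.838°.
sin δ = sin 15.50° × sin 32.838° = 0.14492, so δ = +8.332°.
cos H₀ = −tan(-43.6°) tan(+8.332°) = 0.1395, H₀ = 1.4309 rad.
Bracket: H₀ sin φ sin δ + cos φ cos δ sin H₀ = 1.4309×-0.68962×0.14492 + 0.72417×0.98944×0.99023 = -0.143004 + 0.709522 = 0.566518.
Q̄ = (S₀/π) × [bracket] = (1598/π) × 0.566518 = 288.16 W/m².
Daily total = Q̄ × 22.50 h × 3600 s/h = 288.16 × 22.50 × 3600 / 10⁶ = 23.34 MJ/m².

23.3 MJ/m²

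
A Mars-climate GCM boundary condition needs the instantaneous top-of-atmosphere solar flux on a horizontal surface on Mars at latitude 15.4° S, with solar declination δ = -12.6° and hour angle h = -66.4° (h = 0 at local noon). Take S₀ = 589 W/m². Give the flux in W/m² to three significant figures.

256 W/m²

cos θ_z = sin φ sin δ + cos φ cos δ cos h = 0.057929 + 0.376679 = 0.434608.
Flux = S₀ · cos θ_z = 589 × 0.434608 = 256.0 W/m².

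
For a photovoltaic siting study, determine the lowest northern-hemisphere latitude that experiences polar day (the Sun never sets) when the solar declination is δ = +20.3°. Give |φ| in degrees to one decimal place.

|φ| = 69.7°

Polar day requires cos H₀ = −tan φ tan δ ≤ −1, i.e. tan φ tan δ ≥ 1.
The boundary is |tan φ| · |tan δ| = 1, so |φ| = 90° − |δ| = 90° − 20.3° = 69.7° in the northern hemisphere.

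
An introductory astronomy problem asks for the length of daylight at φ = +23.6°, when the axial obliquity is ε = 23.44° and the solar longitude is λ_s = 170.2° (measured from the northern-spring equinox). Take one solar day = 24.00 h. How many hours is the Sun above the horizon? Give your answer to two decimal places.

12.23 h

Solar declination: sin δ = sin ε · sin λ_s = sin 23.44° × sin 170.2° = 0.06771, so δ = +3.882°.
cos H₀ = −tan φ · tan δ = −tan(+23.6°) × tan(+3.882°) = -0.0296, so H₀ = 1.6004 rad = 91.70°.
Daylight = 2H₀/(2π) × 24.00 h = (1.6004/π) × 24.00 = 12.23 h.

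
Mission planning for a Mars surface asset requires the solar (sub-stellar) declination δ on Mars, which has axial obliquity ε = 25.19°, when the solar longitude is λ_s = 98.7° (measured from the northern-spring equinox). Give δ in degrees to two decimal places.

δ = +24.88°

sin δ = sin ε · sin λ_s = sin 25.19° × sin 98.7° = 0.420724.
δ = arcsin(0.420724) = +24.88°.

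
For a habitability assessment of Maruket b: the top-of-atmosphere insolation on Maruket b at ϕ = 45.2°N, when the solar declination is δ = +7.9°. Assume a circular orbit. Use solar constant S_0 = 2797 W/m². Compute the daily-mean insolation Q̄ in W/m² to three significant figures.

Q̄ ≈ 764 W/m²

cos h₀ = −tan(+45.2°) tan(+7.900°) = -0.1397, h₀ = 1.7110 rad.
Bracket: h₀ sin ϕ sin δ + cos ϕ cos δ sin h₀ = 1.7110×0.70957×0.13744 + 0.70463×0.99051×0.99019 = 0.166862 + 0.691096 = 0.857958.
Q̄ = (S_0/π) × [bracket] = (2797/π) × 0.857958 = 763.9 W/m².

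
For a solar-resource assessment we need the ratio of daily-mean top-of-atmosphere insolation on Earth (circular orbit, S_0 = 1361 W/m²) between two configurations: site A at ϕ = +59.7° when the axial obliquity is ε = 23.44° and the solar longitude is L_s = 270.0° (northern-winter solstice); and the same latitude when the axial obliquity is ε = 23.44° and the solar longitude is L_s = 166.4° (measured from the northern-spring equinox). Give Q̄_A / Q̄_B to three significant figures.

Q̄_A / Q̄_B ≈ 0.0912

— Configuration A (ϕ=+59.7°):
Solar declination: sin δ = sin ε · sin L_s = sin 23.44° × sin 270.0° = -0.39779, so δ = -23.440°.
cos h₀ = −tan(+59.7°) tan(-23.440°) = 0.7420, h₀ = 0.7348 rad.
Bracket: h₀ sin ϕ sin δ + cos ϕ cos δ sin h₀ = 0.7348×0.86340×-0.39779 + 0.50453×0.91748×0.67044 = -0.252368 + 0.310344 = 0.057976.
Q̄ = (S_0/π) × [bracket] = (1361/π) × 0.057976 = 25.116 W/m².
— Configuration B (ϕ=+59.7°):
Solar declination: sin δ = sin ε · sin L_s = sin 23.44° × sin 166.4° = 0.09354, so δ = +5.367°.
cos h₀ = −tan(+59.7°) tan(+5.367°) = -0.1608, h₀ = 1.7323 rad.
Bracket: h₀ sin ϕ sin δ + cos ϕ cos δ sin h₀ = 1.7323×0.86340×0.09354 + 0.50453×0.99562×0.98699 = 0.139905 + 0.495785 = 0.635690.
Q̄ = (S_0/π) × [bracket] = (1361/π) × 0.635690 = 275.39 W/m².
Ratio Q̄_A / Q̄_B = 25.116 / 275.39 = 0.09120.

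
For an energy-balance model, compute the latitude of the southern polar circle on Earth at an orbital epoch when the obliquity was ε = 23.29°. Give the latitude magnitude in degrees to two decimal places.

The polar circle is the lowest latitude that experiences at least one full rotation of continuous darkness at the northern-summer solstice; it lies at |ϕ| = 90° − ε = 90° − 23.29° = 66.71°.

66.71°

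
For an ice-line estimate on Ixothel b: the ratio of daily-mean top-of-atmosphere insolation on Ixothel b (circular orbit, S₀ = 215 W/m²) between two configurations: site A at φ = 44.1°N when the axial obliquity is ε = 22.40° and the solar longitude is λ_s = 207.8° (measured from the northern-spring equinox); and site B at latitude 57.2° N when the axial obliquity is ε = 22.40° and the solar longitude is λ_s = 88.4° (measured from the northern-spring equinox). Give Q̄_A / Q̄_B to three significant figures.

Q̄_A / Q̄_B ≈ 0.471

— Configuration A (φ=+44.1°):
Solar declination: sin δ = sin ε · sin λ_s = sin 22.40° × sin 207.8° = -0.17773, so δ = -10.237°.
cos H₀ = −tan(+44.1°) tan(-10.237°) = 0.1750, H₀ = 1.3949 rad.
Bracket: H₀ sin φ sin δ + cos φ cos δ sin H₀ = 1.3949×0.69591×-0.17773 + 0.71813×0.98408×0.98457 = -0.172527 + 0.695793 = 0.523266.
Q̄ = (S₀/π) × [bracket] = (215/π) × 0.523266 = 35.811 W/m².
— Configuration B (φ=+57.2°):
Solar declination: sin δ = sin ε · sin λ_s = sin 22.40° × sin 88.4° = 0.38092, so δ = +22.391°.
cos H₀ = −tan(+57.2°) tan(+22.391°) = -0.6393, H₀ = 2.2643 rad.
Bracket: H₀ sin φ sin δ + cos φ cos δ sin H₀ = 2.2643×0.84057×0.38092 + 0.54171×0.92461×0.76898 = 0.725006 + 0.385159 = 1.110165.
Q̄ = (S₀/π) × [bracket] = (215/π) × 1.110165 = 75.976 W/m².
Ratio Q̄_A / Q̄_B = 35.811 / 75.976 = 0.4713.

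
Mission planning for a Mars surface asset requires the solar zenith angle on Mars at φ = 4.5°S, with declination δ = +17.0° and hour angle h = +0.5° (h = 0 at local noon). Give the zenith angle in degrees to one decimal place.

cos θ_z = sin φ sin δ + cos φ cos δ cos h = -0.022939 + 0.953320 = 0.930381.
θ_z = arccos(0.930381) = 21.5°.

θ_z = 21.5°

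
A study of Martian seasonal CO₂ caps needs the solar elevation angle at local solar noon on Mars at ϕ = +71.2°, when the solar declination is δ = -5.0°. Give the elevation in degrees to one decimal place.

13.8°

At local noon the hour angle is zero, so the zenith angle equals |ϕ − δ| = |+71.2° − (-5.000°)| = 76.200°.
Elevation = 90° − 76.200° = 13.8°.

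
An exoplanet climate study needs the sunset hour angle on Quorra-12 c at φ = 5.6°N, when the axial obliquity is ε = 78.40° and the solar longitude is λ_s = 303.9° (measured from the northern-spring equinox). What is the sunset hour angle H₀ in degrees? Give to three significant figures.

Solar declination: sin δ = sin ε · sin λ_s = sin 78.40° × sin 303.9° = -0.81306, so δ = -54.396°.
cos H₀ = −tan φ · tan δ = −tan(+5.6°) × tan(-54.396°) = 0.1369, so H₀ = 1.4334 rad = 82.13°.

H₀ = 82.1°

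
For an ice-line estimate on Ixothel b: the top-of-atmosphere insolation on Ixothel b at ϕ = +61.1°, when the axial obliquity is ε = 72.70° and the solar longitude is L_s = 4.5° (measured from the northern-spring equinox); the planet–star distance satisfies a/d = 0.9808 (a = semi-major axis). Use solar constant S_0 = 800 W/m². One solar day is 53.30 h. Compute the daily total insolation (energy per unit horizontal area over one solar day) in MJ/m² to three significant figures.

Solar declination: sin δ = sin ε · sin L_s = sin 72.70° × sin 4.5° = 0.07491, so δ = +4.296°.
cos h₀ = −tan(+61.1°) tan(+4.296°) = -0.1361, h₀ = 1.7073 rad.
Bracket: h₀ sin ϕ sin δ + cos ϕ cos δ sin h₀ = 1.7073×0.87546×0.07491 + 0.48328×0.99719×0.99070 = 0.111966 + 0.477440 = 0.589406.
Inverse-square distance factor (a/d)² = 0.9808² = 0.961969.
Q̄ = (S_0/π) × 0.961969 × [bracket] = (800/π) × 0.961969 × 0.589406 = 144.38 W/m².
Daily total = Q̄ × 53.30 h × 3600 s/h = 144.38 × 53.30 × 3600 / 10⁶ = 27.70 MJ/m².

27.7 MJ/m²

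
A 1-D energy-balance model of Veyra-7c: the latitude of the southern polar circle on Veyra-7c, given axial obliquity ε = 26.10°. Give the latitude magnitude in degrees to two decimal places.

The polar circle is the lowest latitude that experiences at least one full rotation of continuous darkness at the northern-summer solstice; it lies at |φ| = 90° − ε = 90° − 26.10° = 63.90°.

63.90°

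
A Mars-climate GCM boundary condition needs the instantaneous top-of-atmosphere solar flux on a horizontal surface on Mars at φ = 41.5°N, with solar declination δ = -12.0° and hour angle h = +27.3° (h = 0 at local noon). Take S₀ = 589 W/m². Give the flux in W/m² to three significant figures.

302 W/m²

cos θ_z = sin φ sin δ + cos φ cos δ cos h = -0.137766 + 0.650991 = 0.513225.
Flux = S₀ · cos θ_z = 589 × 0.513225 = 302.3 W/m².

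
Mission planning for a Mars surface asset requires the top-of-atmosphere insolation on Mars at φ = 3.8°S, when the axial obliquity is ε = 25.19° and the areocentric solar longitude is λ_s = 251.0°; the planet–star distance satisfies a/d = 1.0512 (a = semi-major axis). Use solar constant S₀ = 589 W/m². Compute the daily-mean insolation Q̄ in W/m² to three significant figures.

Q̄ ≈ 198 W/m²

sin δ = sin 25.19° × sin 251.0° = -0.40243, so δ = -23.730°.
cos H₀ = −tan(-3.8°) tan(-23.730°) = -0.0292, H₀ = 1.6000 rad.
Bracket: H₀ sin φ sin δ + cos φ cos δ sin H₀ = 1.6000×-0.06627×-0.40243 + 0.99780×0.91545×0.99957 = 0.042670 + 0.913043 = 0.955713.
Inverse-square distance factor (a/d)² = 1.0512² = 1.105021.
Q̄ = (S₀/π) × 1.105021 × [bracket] = (589/π) × 1.105021 × 0.955713 = 198.0 W/m².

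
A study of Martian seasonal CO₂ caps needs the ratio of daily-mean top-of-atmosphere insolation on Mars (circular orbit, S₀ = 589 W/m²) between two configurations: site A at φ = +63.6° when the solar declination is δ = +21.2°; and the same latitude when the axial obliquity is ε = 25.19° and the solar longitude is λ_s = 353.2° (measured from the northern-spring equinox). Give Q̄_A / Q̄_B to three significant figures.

— Configuration A (φ=+63.6°):
cos H₀ = −tan(+63.6°) tan(+21.200°) = -0.7814, H₀ = 2.4677 rad.
Bracket: H₀ sin φ sin δ + cos φ cos δ sin H₀ = 2.4677×0.89571×0.36162 + 0.44464×0.93232×0.62407 = 0.799304 + 0.258706 = 1.058010.
Q̄ = (S₀/π) × [bracket] = (589/π) × 1.058010 = 198.36 W/m².
— Configuration B (φ=+63.6°):
Solar declination: sin δ = sin ε · sin λ_s = sin 25.19° × sin 353.2° = -0.05040, so δ = -2.889°.
cos H₀ = −tan(+63.6°) tan(-2.889°) = 0.1016, H₀ = 1.4690 rad.
Bracket: H₀ sin φ sin δ + cos φ cos δ sin H₀ = 1.4690×0.89571×-0.05040 + 0.44464×0.99873×0.99482 = -0.066316 + 0.441775 = 0.375459.
Q̄ = (S₀/π) × [bracket] = (589/π) × 0.375459 = 70.393 W/m².
Ratio Q̄_A / Q̄_B = 198.36 / 70.393 = 2.818.

Q̄_A / Q̄_B ≈ 2.82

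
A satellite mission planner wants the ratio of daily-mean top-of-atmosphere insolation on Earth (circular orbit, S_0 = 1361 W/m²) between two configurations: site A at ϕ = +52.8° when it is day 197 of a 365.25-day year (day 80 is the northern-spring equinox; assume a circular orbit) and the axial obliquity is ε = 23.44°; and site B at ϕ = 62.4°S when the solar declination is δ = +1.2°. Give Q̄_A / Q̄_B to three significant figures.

— Configuration A (ϕ=+52.8°):
Solar longitude: L_s = 360° × (197 − 80)/365.25 = 115.318°.
sin δ = sin 23.44° × sin 115.318° = 0.35958, so δ = +21.074°.
cos h₀ = −tan(+52.8°) tan(+21.074°) = -0.5077, h₀ = 2.1033 rad.
Bracket: h₀ sin ϕ sin δ + cos ϕ cos δ sin h₀ = 2.1033×0.79653×0.35958 + 0.60460×0.93311×0.86154 = 0.602419 + 0.486045 = 1.088464.
Q̄ = (S_0/π) × [bracket] = (1361/π) × 1.088464 = 471.54 W/m².
— Configuration B (ϕ=-62.4°):
cos h₀ = −tan(-62.4°) tan(+1.200°) = 0.0401, h₀ = 1.5307 rad.
Bracket: h₀ sin ϕ sin δ + cos ϕ cos δ sin h₀ = 1.5307×-0.88620×0.02094 + 0.46330×0.99978×0.99920 = -0.028405 + 0.462828 = 0.434423.
Q̄ = (S_0/π) × [bracket] = (1361/π) × 0.434423 = 188.20 W/m².
Ratio Q̄_A / Q̄_B = 471.54 / 188.20 = 2.506.

Q̄_A / Q̄_B ≈ 2.51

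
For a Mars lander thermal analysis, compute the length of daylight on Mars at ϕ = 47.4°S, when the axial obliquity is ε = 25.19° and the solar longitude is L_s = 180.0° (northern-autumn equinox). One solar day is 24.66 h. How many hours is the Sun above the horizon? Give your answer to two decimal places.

12.33 h

Solar declination: sin δ = sin ε · sin L_s = sin 25.19° × sin 180.0° = 0.00000, so δ = +0.000°.
cos h₀ = −tan ϕ · tan δ = −tan(-47.4°) × tan(+0.000°) = 0.0000, so h₀ = 1.5708 rad = 90.00°.
Daylight = 2h₀/(2π) × 24.66 h = (1.5708/π) × 24.66 = 12.33 h.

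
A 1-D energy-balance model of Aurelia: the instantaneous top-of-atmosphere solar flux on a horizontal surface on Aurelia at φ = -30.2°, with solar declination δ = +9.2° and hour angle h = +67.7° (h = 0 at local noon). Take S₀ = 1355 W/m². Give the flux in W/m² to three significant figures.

330 W/m²

cos θ_z = sin φ sin δ + cos φ cos δ cos h = -0.080423 + 0.323736 = 0.243313.
Flux = S₀ · cos θ_z = 1355 × 0.243313 = 329.7 W/m².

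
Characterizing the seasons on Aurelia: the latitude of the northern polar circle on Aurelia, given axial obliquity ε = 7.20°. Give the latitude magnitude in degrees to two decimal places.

82.80°

The polar circle is the lowest latitude that experiences at least one full rotation of continuous daylight at the northern-summer solstice; it lies at |φ| = 90° − ε = 90° − 7.20° = 82.80°.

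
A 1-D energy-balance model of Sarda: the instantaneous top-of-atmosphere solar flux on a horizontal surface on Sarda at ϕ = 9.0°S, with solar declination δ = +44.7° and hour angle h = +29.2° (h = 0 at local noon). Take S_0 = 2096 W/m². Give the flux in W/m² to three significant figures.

cos θ_z = sin ϕ sin δ + cos ϕ cos δ cos h = -0.110035 + 0.612834 = 0.502799.
Flux = S_0 · cos θ_z = 2096 × 0.502799 = 1054 W/m².

1.05e+03 W/m²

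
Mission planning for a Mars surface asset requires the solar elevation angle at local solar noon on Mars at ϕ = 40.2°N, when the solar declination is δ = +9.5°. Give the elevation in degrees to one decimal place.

At local noon the hour angle is zero, so the zenith angle equals |ϕ − δ| = |+40.2° − (+9.500°)| = 30.700°.
Elevation = 90° − 30.700° = 59.3°.

59.3°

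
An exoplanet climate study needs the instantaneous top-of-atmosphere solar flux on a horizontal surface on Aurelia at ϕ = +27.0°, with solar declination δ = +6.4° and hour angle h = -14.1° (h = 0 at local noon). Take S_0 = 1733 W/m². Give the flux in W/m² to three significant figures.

1.58e+03 W/m²

cos θ_z = sin ϕ sin δ + cos ϕ cos δ cos h = 0.050606 + 0.858777 = 0.909383.
Flux = S_0 · cos θ_z = 1733 × 0.909383 = 1576 W/m².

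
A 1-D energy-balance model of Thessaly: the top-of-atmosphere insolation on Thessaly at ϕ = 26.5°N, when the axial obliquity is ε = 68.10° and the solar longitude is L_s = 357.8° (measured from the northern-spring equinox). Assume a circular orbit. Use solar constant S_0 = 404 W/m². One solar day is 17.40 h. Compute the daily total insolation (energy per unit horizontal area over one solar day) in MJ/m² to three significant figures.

Solar declination: sin δ = sin ε · sin L_s = sin 68.10° × sin 357.8° = -0.03562, so δ = -2.041°.
cos h₀ = −tan(+26.5°) tan(-2.041°) = 0.0178, h₀ = 1.5530 rad.
Bracket: h₀ sin ϕ sin δ + cos ϕ cos δ sin h₀ = 1.5530×0.44620×-0.03562 + 0.89493×0.99937×0.99984 = -0.024683 + 0.894223 = 0.869540.
Q̄ = (S_0/π) × [bracket] = (404/π) × 0.869540 = 111.82 W/m².
Daily total = Q̄ × 17.40 h × 3600 s/h = 111.82 × 17.40 × 3600 / 10⁶ = 7.004 MJ/m².

7.00 MJ/m²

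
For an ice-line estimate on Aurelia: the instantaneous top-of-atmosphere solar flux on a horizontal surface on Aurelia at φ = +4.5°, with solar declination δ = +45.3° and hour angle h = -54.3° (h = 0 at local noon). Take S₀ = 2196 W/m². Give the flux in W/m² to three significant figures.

cos θ_z = sin φ sin δ + cos φ cos δ cos h = 0.055769 + 0.409194 = 0.464963.
Flux = S₀ · cos θ_z = 2196 × 0.464963 = 1021 W/m².

1.02e+03 W/m²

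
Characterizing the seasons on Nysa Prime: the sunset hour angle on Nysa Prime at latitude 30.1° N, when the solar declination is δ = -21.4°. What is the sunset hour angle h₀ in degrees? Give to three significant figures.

h₀ = 76.9°

cos h₀ = −tan ϕ · tan δ = −tan(+30.1°) × tan(-21.400°) = 0.2272, so h₀ = 1.3416 rad = 76.87°.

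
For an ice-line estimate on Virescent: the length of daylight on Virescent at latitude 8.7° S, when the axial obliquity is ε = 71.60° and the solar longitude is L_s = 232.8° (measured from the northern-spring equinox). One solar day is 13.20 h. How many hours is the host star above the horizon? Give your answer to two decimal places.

Solar declination: sin δ = sin ε · sin L_s = sin 71.60° × sin 232.8° = -0.75581, so δ = -49.096°.
cos h₀ = −tan ϕ · tan δ = −tan(-8.7°) × tan(-49.096°) = -0.1766, so h₀ = 1.7484 rad = 100.17°.
Daylight = 2h₀/(2π) × 13.20 h = (1.7484/π) × 13.20 = 7.35 h.

7.35 h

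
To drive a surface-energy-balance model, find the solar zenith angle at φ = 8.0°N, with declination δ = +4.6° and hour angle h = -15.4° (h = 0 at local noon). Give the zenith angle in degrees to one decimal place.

θ_z = 15.7°

cos θ_z = sin φ sin δ + cos φ cos δ cos h = 0.011162 + 0.951638 = 0.962800.
θ_z = arccos(0.962800) = 15.7°.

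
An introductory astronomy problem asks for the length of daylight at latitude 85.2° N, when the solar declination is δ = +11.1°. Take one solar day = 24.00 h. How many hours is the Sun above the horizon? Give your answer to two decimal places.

24.00 h

Sunrise equation: cos h₀ = −tan ϕ · tan δ = -2.3364 ≤ −1, so the Sun never sets (polar day) and h₀ = π.
Daylight = 2h₀/(2π) × 24.00 h = (3.1416/π) × 24.00 = 24.00 h.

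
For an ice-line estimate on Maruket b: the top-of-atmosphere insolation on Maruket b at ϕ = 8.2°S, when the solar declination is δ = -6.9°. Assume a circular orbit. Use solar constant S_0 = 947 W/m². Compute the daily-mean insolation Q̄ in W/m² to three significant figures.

Q̄ ≈ 304 W/m²

cos h₀ = −tan(-8.2°) tan(-6.900°) = -0.0174, h₀ = 1.5882 rad.
Bracket: h₀ sin ϕ sin δ + cos ϕ cos δ sin h₀ = 1.5882×-0.14263×-0.12014 + 0.98978×0.99276×0.99985 = 0.027215 + 0.982467 = 1.009682.
Q̄ = (S_0/π) × [bracket] = (947/π) × 1.009682 = 304.4 W/m².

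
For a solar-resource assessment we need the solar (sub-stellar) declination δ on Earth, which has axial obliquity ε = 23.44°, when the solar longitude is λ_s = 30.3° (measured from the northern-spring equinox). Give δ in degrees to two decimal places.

sin δ = sin ε · sin λ_s = sin 23.44° × sin 30.3° = 0.200695.
δ = arcsin(0.200695) = +11.58°.

δ = +11.58°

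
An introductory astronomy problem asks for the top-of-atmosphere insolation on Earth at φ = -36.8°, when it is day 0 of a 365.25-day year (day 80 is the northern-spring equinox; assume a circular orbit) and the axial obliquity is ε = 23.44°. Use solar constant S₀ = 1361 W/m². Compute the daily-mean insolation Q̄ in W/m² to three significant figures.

Q̄ ≈ 495 W/m²

Solar longitude: λ_s = 360° × (0 − 80)/365.25 = -78.850°, i.e. -78.850° + 360° = 281.150°.
sin δ = sin 23.44° × sin 281.150° = -0.39028, so δ = -22.972°.
cos H₀ = −tan(-36.8°) tan(-22.972°) = -0.3171, H₀ = 1.8935 rad.
Bracket: H₀ sin φ sin δ + cos φ cos δ sin H₀ = 1.8935×-0.59902×-0.39028 + 0.80073×0.92070×0.94839 = 0.442673 + 0.699184 = 1.141857.
Q̄ = (S₀/π) × [bracket] = (1361/π) × 1.141857 = 494.7 W/m².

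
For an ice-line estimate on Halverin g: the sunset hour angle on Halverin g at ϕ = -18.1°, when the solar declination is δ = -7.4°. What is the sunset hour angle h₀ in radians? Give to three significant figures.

cos h₀ = −tan ϕ · tan δ = −tan(-18.1°) × tan(-7.400°) = -0.0425, so h₀ = 1.6133 rad = 92.43°.

h₀ = 1.61 rad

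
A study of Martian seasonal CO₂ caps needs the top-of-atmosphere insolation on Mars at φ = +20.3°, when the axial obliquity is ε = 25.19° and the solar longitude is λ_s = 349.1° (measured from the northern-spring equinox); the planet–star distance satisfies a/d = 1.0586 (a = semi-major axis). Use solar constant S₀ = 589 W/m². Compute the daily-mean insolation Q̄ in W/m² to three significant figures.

Solar declination: sin δ = sin ε · sin λ_s = sin 25.19° × sin 349.1° = -0.08048, so δ = -4.616°.
cos H₀ = −tan(+20.3°) tan(-4.616°) = 0.0299, H₀ = 1.5409 rad.
Bracket: H₀ sin φ sin δ + cos φ cos δ sin H₀ = 1.5409×0.34694×-0.08048 + 0.93789×0.99676×0.99955 = -0.043025 + 0.934431 = 0.891406.
Inverse-square distance factor (a/d)² = 1.0586² = 1.120634.
Q̄ = (S₀/π) × 1.120634 × [bracket] = (589/π) × 1.120634 × 0.891406 = 187.3 W/m².

Q̄ ≈ 187 W/m²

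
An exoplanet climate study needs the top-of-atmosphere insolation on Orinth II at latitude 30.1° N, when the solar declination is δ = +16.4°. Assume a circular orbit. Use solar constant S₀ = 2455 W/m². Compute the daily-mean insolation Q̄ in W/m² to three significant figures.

Q̄ ≈ 832 W/m²

cos H₀ = −tan(+30.1°) tan(+16.400°) = -0.1706, H₀ = 1.7422 rad.
Bracket: H₀ sin φ sin δ + cos φ cos δ sin H₀ = 1.7422×0.50151×0.28234 + 0.86515×0.95931×0.98534 = 0.246689 + 0.817780 = 1.064469.
Q̄ = (S₀/π) × [bracket] = (2455/π) × 1.064469 = 831.8 W/m².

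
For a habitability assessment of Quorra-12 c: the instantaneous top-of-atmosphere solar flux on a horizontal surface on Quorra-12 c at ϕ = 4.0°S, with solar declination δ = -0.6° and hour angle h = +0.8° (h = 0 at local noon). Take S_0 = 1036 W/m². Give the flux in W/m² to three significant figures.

cos θ_z = sin ϕ sin δ + cos ϕ cos δ cos h = 0.000730 + 0.997412 = 0.998142.
Flux = S_0 · cos θ_z = 1036 × 0.998142 = 1034 W/m².

1.03e+03 W/m²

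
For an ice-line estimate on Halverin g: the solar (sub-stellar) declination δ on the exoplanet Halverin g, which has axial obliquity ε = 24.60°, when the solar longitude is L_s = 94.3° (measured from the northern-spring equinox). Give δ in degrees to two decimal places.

sin δ = sin ε · sin L_s = sin 24.60° × sin 94.3° = 0.415109.
δ = arcsin(0.415109) = +24.53°.

δ = +24.53°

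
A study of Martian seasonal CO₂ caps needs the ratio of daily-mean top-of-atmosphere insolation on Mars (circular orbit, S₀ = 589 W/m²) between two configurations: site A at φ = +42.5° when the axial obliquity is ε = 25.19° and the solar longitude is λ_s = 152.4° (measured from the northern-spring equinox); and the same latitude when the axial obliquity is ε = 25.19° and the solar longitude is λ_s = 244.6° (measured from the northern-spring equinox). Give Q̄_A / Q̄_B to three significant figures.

— Configuration A (φ=+42.5°):
Solar declination: sin δ = sin ε · sin λ_s = sin 25.19° × sin 152.4° = 0.19719, so δ = +11.373°.
cos H₀ = −tan(+42.5°) tan(+11.373°) = -0.1843, H₀ = 1.7562 rad.
Bracket: H₀ sin φ sin δ + cos φ cos δ sin H₀ = 1.7562×0.67559×0.19719 + 0.73728×0.98037×0.98287 = 0.233960 + 0.710426 = 0.944386.
Q̄ = (S₀/π) × [bracket] = (589/π) × 0.944386 = 177.06 W/m².
— Configuration B (φ=+42.5°):
Solar declination: sin δ = sin ε · sin λ_s = sin 25.19° × sin 244.6° = -0.38448, so δ = -22.611°.
cos H₀ = −tan(+42.5°) tan(-22.611°) = 0.3816, H₀ = 1.1792 rad.
Bracket: H₀ sin φ sin δ + cos φ cos δ sin H₀ = 1.1792×0.67559×-0.38448 + 0.73728×0.92313×0.92431 = -0.306298 + 0.629090 = 0.322792.
Q̄ = (S₀/π) × [bracket] = (589/π) × 0.322792 = 60.519 W/m².
Ratio Q̄_A / Q̄_B = 177.06 / 60.519 = 2.926.

Q̄_A / Q̄_B ≈ 2.93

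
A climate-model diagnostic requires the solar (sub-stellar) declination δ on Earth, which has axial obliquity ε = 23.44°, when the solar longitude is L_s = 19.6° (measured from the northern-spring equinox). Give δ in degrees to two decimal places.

δ = +7.67°

sin δ = sin ε · sin L_s = sin 23.44° × sin 19.6° = 0.133439.
δ = arcsin(0.133439) = +7.67°.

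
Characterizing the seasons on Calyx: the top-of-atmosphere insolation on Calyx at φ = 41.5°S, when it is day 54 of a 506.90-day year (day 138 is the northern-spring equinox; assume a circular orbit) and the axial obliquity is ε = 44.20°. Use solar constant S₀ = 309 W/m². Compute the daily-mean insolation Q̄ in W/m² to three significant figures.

Q̄ ≈ 134 W/m²

Solar longitude: λ_s = 360° × (54 − 138)/506.90 = -59.657°, i.e. -59.657° + 360° = 300.343°.
sin δ = sin 44.20° × sin 300.343° = -0.60166, so δ = -36.989°.
cos H₀ = −tan(-41.5°) tan(-36.989°) = -0.6664, H₀ = 2.3002 rad.
Bracket: H₀ sin φ sin δ + cos φ cos δ sin H₀ = 2.3002×-0.66262×-0.60166 + 0.74896×0.79875×0.74557 = 0.917025 + 0.446024 = 1.363049.
Q̄ = (S₀/π) × [bracket] = (309/π) × 1.363049 = 134.1 W/m².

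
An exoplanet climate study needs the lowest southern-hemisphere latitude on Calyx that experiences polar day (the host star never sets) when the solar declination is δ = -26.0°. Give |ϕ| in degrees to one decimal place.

|ϕ| = 64.0°

Polar day requires cos h₀ = −tan ϕ tan δ ≤ −1, i.e. tan ϕ tan δ ≥ 1.
The boundary is |tan ϕ| · |tan δ| = 1, so |ϕ| = 90° − |δ| = 90° − 26.0° = 64.0° in the southern hemisphere.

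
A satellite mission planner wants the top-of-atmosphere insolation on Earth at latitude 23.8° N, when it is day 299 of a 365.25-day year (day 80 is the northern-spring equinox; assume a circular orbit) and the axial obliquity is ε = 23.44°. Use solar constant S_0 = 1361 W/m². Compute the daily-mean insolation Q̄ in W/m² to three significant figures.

Solar longitude: L_s = 360° × (299 − 80)/365.25 = 215.852°.
sin δ = sin 23.44° × sin 215.852° = -0.23298, so δ = -13.473°.
cos h₀ = −tan(+23.8°) tan(-13.473°) = 0.1057, h₀ = 1.4649 rad.
Bracket: h₀ sin ϕ sin δ + cos ϕ cos δ sin h₀ = 1.4649×0.40355×-0.23298 + 0.91496×0.97248×0.99440 = -0.137729 + 0.884798 = 0.747069.
Q̄ = (S_0/π) × [bracket] = (1361/π) × 0.747069 = 323.6 W/m².

Q̄ ≈ 324 W/m²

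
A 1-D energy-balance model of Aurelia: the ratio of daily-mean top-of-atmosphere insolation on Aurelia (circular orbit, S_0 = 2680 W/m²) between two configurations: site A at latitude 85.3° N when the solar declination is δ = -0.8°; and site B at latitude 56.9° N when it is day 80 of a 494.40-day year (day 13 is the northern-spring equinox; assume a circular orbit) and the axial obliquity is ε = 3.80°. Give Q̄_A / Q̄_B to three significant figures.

— Configuration A (ϕ=+85.3°):
cos h₀ = −tan(+85.3°) tan(-0.800°) = 0.1698, h₀ = 1.4001 rad.
Bracket: h₀ sin ϕ sin δ + cos ϕ cos δ sin h₀ = 1.4001×0.99664×-0.01396 + 0.08194×0.99990×0.98547 = -0.019480 + 0.080741 = 0.061261.
Q̄ = (S_0/π) × [bracket] = (2680/π) × 0.061261 = 52.260 W/m².
— Configuration B (ϕ=+56.9°):
Solar longitude: L_s = 360° × (80 − 13)/494.40 = 48.786°.
sin δ = sin 3.80° × sin 48.786° = 0.04986, so δ = +2.858°.
cos h₀ = −tan(+56.9°) tan(+2.858°) = -0.0766, h₀ = 1.6474 rad.
Bracket: h₀ sin ϕ sin δ + cos ϕ cos δ sin h₀ = 1.6474×0.83772×0.04986 + 0.54610×0.99876×0.99706 = 0.068810 + 0.543819 = 0.612629.
Q̄ = (S_0/π) × [bracket] = (2680/π) × 0.612629 = 522.62 W/m².
Ratio Q̄_A / Q̄_B = 52.260 / 522.62 = 0.1000.

Q̄_A / Q̄_B ≈ 0.100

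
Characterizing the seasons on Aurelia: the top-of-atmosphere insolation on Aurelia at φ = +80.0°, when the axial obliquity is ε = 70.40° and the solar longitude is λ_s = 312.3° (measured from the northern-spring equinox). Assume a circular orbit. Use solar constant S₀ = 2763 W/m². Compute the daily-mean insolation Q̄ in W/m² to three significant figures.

Solar declination: sin δ = sin ε · sin λ_s = sin 70.40° × sin 312.3° = -0.69677, so δ = -44.169°.
cos H₀ = −tan(+80.0°) tan(-44.169°) = 5.5091 ≥ 1 ⇒ polar night, H₀ = 0 and Q̄ = 0.

Q̄ ≈ 0.00 W/m²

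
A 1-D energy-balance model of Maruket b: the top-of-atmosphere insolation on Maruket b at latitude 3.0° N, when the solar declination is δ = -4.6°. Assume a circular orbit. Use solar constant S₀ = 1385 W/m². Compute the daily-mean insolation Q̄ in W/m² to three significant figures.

Q̄ ≈ 436 W/m²

cos H₀ = −tan(+3.0°) tan(-4.600°) = 0.0042, H₀ = 1.5666 rad.
Bracket: H₀ sin φ sin δ + cos φ cos δ sin H₀ = 1.5666×0.05234×-0.08020 + 0.99863×0.99678×0.99999 = -0.006576 + 0.995404 = 0.988828.
Q̄ = (S₀/π) × [bracket] = (1385/π) × 0.988828 = 435.9 W/m².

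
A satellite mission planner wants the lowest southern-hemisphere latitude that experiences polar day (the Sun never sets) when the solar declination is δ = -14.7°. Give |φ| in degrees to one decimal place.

Polar day requires cos H₀ = −tan φ tan δ ≤ −1, i.e. tan φ tan δ ≥ 1.
The boundary is |tan φ| · |tan δ| = 1, so |φ| = 90° − |δ| = 90° − 14.7° = 75.3° in the southern hemisphere.

|φ| = 75.3°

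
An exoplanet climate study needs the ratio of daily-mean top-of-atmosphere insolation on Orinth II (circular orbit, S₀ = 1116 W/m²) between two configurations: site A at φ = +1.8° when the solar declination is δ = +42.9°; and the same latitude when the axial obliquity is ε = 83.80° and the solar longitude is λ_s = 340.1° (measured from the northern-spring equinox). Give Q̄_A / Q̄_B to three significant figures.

Q̄_A / Q̄_B ≈ 0.829

— Configuration A (φ=+1.8°):
cos H₀ = −tan(+1.8°) tan(+42.900°) = -0.0292, H₀ = 1.6000 rad.
Bracket: H₀ sin φ sin δ + cos φ cos δ sin H₀ = 1.6000×0.03141×0.68072 + 0.99951×0.73254×0.99957 = 0.034210 + 0.731866 = 0.766076.
Q̄ = (S₀/π) × [bracket] = (1116/π) × 0.766076 = 272.14 W/m².
— Configuration B (φ=+1.8°):
Solar declination: sin δ = sin ε · sin λ_s = sin 83.80° × sin 340.1° = -0.33839, so δ = -19.779°.
cos H₀ = −tan(+1.8°) tan(-19.779°) = 0.0113, H₀ = 1.5595 rad.
Bracket: H₀ sin φ sin δ + cos φ cos δ sin H₀ = 1.5595×0.03141×-0.33839 + 0.99951×0.94101×0.99994 = -0.016576 + 0.940492 = 0.923916.
Q̄ = (S₀/π) × [bracket] = (1116/π) × 0.923916 = 328.21 W/m².
Ratio Q̄_A / Q̄_B = 272.14 / 328.21 = 0.8292.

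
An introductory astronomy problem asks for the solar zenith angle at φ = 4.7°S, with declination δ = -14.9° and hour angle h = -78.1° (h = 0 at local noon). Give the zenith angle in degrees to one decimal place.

θ_z = 77.3°

cos θ_z = sin φ sin δ + cos φ cos δ cos h = 0.021069 + 0.198601 = 0.219670.
θ_z = arccos(0.219670) = 77.3°.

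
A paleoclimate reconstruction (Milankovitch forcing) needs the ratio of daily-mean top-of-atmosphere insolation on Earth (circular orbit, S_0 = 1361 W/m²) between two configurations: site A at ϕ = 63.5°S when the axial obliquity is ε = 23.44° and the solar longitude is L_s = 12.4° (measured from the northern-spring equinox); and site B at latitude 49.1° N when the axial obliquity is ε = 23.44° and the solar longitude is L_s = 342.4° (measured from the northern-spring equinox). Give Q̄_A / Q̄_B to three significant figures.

— Configuration A (ϕ=-63.5°):
Solar declination: sin δ = sin ε · sin L_s = sin 23.44° × sin 12.4° = 0.08542, so δ = +4.900°.
cos h₀ = −tan(-63.5°) tan(+4.900°) = 0.1720, h₀ = 1.3980 rad.
Bracket: h₀ sin ϕ sin δ + cos ϕ cos δ sin h₀ = 1.3980×-0.89493×0.08542 + 0.44620×0.99635×0.98511 = -0.106870 + 0.437952 = 0.331082.
Q̄ = (S_0/π) × [bracket] = (1361/π) × 0.331082 = 143.43 W/m².
— Configuration B (ϕ=+49.1°):
Solar declination: sin δ = sin ε · sin L_s = sin 23.44° × sin 342.4° = -0.12028, so δ = -6.908°.
cos h₀ = −tan(+49.1°) tan(-6.908°) = 0.1399, h₀ = 1.4305 rad.
Bracket: h₀ sin ϕ sin δ + cos ϕ cos δ sin h₀ = 1.4305×0.75585×-0.12028 + 0.65474×0.99274×0.99017 = -0.130052 + 0.643597 = 0.513545.
Q̄ = (S_0/π) × [bracket] = (1361/π) × 0.513545 = 222.48 W/m².
Ratio Q̄_A / Q̄_B = 143.43 / 222.48 = 0.6447.

Q̄_A / Q̄_B ≈ 0.645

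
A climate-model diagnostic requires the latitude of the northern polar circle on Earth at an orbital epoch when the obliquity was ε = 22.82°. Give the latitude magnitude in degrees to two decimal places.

The polar circle is the lowest latitude that experiences at least one full rotation of continuous daylight at the northern-summer solstice; it lies at |ϕ| = 90° − ε = 90° − 22.82° = 67.18°.

67.18°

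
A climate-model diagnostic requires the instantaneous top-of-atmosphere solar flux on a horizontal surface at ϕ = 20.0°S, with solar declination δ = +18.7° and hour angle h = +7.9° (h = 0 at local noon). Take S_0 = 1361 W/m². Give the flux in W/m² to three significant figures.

1.05e+03 W/m²

cos θ_z = sin ϕ sin δ + cos ϕ cos δ cos h = -0.109656 + 0.881639 = 0.771983.
Flux = S_0 · cos θ_z = 1361 × 0.771983 = 1051 W/m².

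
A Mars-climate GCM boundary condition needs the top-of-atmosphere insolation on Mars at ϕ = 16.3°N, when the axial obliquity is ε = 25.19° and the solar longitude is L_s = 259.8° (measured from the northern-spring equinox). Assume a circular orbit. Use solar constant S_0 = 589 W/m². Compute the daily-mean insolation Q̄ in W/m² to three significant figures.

Solar declination: sin δ = sin ε · sin L_s = sin 25.19° × sin 259.8° = -0.41889, so δ = -24.765°.
cos h₀ = −tan(+16.3°) tan(-24.765°) = 0.1349, h₀ = 1.4355 rad.
Bracket: h₀ sin ϕ sin δ + cos ϕ cos δ sin h₀ = 1.4355×0.28067×-0.41889 + 0.95981×0.90803×0.99086 = -0.168772 + 0.863570 = 0.694798.
Q̄ = (S_0/π) × [bracket] = (589/π) × 0.694798 = 130.3 W/m².

Q̄ ≈ 130 W/m²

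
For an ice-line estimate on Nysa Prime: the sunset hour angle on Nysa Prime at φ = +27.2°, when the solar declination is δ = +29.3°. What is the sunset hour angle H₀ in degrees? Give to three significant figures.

cos H₀ = −tan φ · tan δ = −tan(+27.2°) × tan(+29.300°) = -0.2884, so H₀ = 1.8634 rad = 106.76°.

H₀ = 107°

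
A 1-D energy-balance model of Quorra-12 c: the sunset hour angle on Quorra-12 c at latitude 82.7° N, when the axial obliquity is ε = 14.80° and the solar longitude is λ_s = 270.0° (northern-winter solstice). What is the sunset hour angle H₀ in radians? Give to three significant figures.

Solar declination: sin δ = sin ε · sin λ_s = sin 14.80° × sin 270.0° = -0.25545, so δ = -14.800°.
cos H₀ = −tan φ · tan δ = 2.0625 ≥ 1, so the host star never rises (polar night) and H₀ = 0.

H₀ = 0.00 rad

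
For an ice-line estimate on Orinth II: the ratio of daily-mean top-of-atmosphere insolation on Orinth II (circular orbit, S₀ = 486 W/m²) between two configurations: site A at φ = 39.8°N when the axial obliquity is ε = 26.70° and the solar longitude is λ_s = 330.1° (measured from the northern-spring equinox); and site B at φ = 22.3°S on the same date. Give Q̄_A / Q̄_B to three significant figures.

— Configuration A (φ=+39.8°):
Solar declination: sin δ = sin ε · sin λ_s = sin 26.70° × sin 330.1° = -0.22398, so δ = -12.943°.
cos H₀ = −tan(+39.8°) tan(-12.943°) = 0.1915, H₀ = 1.3781 rad.
Bracket: H₀ sin φ sin δ + cos φ cos δ sin H₀ = 1.3781×0.64011×-0.22398 + 0.76828×0.97459×0.98150 = -0.197581 + 0.734906 = 0.537325.
Q̄ = (S₀/π) × [bracket] = (486/π) × 0.537325 = 83.123 W/m².
— Configuration B (φ=-22.3°):
cos H₀ = −tan(-22.3°) tan(-12.943°) = -0.0943, H₀ = 1.6652 rad.
Bracket: H₀ sin φ sin δ + cos φ cos δ sin H₀ = 1.6652×-0.37946×-0.22398 + 0.92521×0.97459×0.99555 = 0.141528 + 0.897688 = 1.039216.
Q̄ = (S₀/π) × [bracket] = (486/π) × 1.039216 = 160.77 W/m².
Ratio Q̄_A / Q̄_B = 83.123 / 160.77 = 0.5170.

Q̄_A / Q̄_B ≈ 0.517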